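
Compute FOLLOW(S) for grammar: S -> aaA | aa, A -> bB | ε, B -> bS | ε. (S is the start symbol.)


$ ∈ FOLLOW(S). For each A -> αBβ: add FIRST(β)\{ε} to FOLLOW(B); if β nullable, add FOLLOW(A).
FOLLOW(S) = {$}


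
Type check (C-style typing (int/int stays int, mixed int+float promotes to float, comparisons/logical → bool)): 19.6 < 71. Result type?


Operand types: float < int
Rule: comparison yields bool
Result type: bool


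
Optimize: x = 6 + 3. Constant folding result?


6 + 3 = 9 at compile time
Optimized: x = 9


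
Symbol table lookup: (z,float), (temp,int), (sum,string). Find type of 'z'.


Lookup 'z' → type float


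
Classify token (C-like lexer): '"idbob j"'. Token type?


Pattern: double-quoted sequence
Type: STRING_LITERAL


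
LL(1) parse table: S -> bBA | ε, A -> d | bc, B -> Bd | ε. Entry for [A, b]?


For [A, b]: 'b' ∈ FIRST(bc)
Entry: A -> bc


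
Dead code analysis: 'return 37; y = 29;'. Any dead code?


statement follows a return and is unreachable
Dead: 'y = 29'


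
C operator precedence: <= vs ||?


'<=' is relational (level 7); '||' is logical OR (level 1)
Higher level binds tighter
'<=' has higher precedence than '||'


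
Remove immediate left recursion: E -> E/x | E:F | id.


Left-recursive alternatives: E/x, E:F; non-recursive: id
Introduce E': E -> idE', E' -> /xE' | :FE' | ε


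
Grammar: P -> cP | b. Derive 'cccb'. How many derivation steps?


Derivation: P => cP => ccP => cccP => cccb
Steps: 4


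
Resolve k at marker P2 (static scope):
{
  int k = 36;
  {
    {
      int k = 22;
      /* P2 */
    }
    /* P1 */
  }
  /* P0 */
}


k declared in the same block as P2
k = 22


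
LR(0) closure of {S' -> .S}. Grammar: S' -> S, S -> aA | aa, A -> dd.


Start: S' -> .S
For each item with dot before a nonterminal B, add B -> .γ for every B-production
Closure: [S' -> .S, S -> .aA, S -> .aa]


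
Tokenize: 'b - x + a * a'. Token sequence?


Scan left to right, longest-match per lexeme
Tokens: ID(b), OP(-), ID(x), OP(+), ID(a), OP(*), ID(a)


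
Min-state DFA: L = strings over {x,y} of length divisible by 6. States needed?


Track length mod 6: states 0..5, accept at 0
Minimal DFA: 6 states


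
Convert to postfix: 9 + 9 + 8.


Left to right (same or higher precedence on left)
Postfix: 9 9 + 8 +


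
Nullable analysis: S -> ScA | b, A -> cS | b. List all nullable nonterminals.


A nonterminal is nullable iff some alternative derives ε (directly, or every symbol in it is nullable)
Nullable: {}


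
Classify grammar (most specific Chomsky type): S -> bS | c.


Right-linear: every RHS is a terminal or a terminal followed by one nonterminal
Classification: Type 3 (Regular)


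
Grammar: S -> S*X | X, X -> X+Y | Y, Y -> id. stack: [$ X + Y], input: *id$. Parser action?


handle 'X+Y' on top
Action: reduce (X -> X+Y)


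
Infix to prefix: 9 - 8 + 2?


left-to-right (same/higher precedence on left): tree is (+ (- 9 8) 2)
Prefix: + - 9 8 2


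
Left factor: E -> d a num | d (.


Common prefix: 'd'
Factored: E -> d E', E' -> a num | (


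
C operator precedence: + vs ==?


'+' is additive (level 9); '==' is equality (level 6)
Higher level binds tighter
'+' has higher precedence than '=='


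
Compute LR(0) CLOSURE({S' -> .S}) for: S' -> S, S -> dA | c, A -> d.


Start: S' -> .S
For each item with dot before a nonterminal B, add B -> .γ for every B-production
Closure: [S' -> .S, S -> .dA, S -> .c]


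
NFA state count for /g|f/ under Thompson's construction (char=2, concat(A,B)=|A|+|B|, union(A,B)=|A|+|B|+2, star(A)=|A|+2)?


Syntax tree has 2 char leaf(s), 1 union(s), 0 star(s)
chars contribute 2×2 = 4; each union adds +2; each star adds +2
Total: 4 + 2 + 0 = 6 states


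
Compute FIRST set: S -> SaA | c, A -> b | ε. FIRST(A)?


Per alternative of A: FIRST(b) = {b}; FIRST(ε) = {ε}
FIRST(A) = {b, ε}


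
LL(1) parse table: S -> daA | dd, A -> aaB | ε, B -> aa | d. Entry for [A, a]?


For [A, a]: 'a' ∈ FIRST(aaB)
Entry: A -> aaB


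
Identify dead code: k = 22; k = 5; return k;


first assignment to k is overwritten before any read
Dead: 'k = 22'


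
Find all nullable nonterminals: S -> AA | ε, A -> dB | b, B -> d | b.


A nonterminal is nullable iff some alternative derives ε (directly, or every symbol in it is nullable)
Nullable: {S}


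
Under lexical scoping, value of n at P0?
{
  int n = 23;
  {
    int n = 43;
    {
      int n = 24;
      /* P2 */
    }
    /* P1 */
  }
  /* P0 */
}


n declared in the same block as P0
n = 23


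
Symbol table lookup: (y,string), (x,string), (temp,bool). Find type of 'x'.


Lookup 'x' → type string


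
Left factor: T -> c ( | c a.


Common prefix: 'c'
Factored: T -> c T', T' -> ( | a


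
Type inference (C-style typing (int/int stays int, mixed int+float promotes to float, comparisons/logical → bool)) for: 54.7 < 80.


Operand types: float < int
Rule: comparison yields bool
Result type: bool


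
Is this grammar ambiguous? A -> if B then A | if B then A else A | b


dangling else: 'if B then if B then b else b' parses two ways
Ambiguous


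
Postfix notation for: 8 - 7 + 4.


Left to right (same or higher precedence on left)
Postfix: 8 7 - 4 +


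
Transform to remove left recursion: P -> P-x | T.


Left-recursive alternatives: P-x; non-recursive: T
Introduce P': P -> TP', P' -> -xP' | ε


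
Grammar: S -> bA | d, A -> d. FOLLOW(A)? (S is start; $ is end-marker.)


$ ∈ FOLLOW(S). For each A -> αBβ: add FIRST(β)\{ε} to FOLLOW(B); if β nullable, add FOLLOW(A).
FOLLOW(A) = {$}


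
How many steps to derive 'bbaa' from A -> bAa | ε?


Derivation: A => bAa => bbAaa => bbaa
Steps: 3


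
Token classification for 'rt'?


Pattern: letter/underscore followed by alphanumerics, not a keyword
Type: IDENTIFIER


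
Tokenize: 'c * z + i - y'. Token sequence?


Scan left to right, longest-match per lexeme
Tokens: ID(c), OP(*), ID(z), OP(+), ID(i), OP(-), ID(y)


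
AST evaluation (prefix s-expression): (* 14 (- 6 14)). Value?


Evaluate inner: (- 6 14) = -8
Evaluate root: (* 14 -8) = -112
Result: -112


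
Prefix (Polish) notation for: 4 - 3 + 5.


left-to-right (same/higher precedence on left): tree is (+ (- 4 3) 5)
Prefix: + - 4 3 5


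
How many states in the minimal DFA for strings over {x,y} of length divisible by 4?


Track length mod 4: states 0..3, accept at 0
Minimal DFA: 4 states


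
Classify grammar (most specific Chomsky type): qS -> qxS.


LHS has context (more than one symbol) and |LHS| ≤ |RHS|
Classification: Type 1 (Context-Sensitive)


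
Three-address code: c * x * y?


Break into single-operator statements:
t1 = c * x
t2 = t1 * y


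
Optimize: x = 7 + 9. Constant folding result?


7 + 9 = 16 at compile time
Optimized: x = 16


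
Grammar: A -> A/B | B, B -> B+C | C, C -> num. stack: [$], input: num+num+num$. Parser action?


no handle on stack; shift 'num'
Action: shift


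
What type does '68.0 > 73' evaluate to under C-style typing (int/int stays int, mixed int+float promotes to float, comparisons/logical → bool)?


Operand types: float > int
Rule: comparison yields bool
Result type: bool


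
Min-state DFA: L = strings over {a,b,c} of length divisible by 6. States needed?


Track length mod 6: states 0..5, accept at 0
Minimal DFA: 6 states


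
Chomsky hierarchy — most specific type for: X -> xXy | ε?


Single nonterminal LHS, but x^n y^n is not regular
Classification: Type 2 (Context-Free)


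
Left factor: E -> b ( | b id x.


Common prefix: 'b'
Factored: E -> b E', E' -> ( | id x


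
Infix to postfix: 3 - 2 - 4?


Left to right (same or higher precedence on left)
Postfix: 3 2 - 4 -


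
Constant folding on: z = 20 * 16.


20 * 16 = 320 at compile time
Optimized: z = 320


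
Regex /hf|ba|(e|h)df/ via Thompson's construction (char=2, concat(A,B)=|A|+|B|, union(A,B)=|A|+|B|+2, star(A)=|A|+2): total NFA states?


Syntax tree has 8 char leaf(s), 3 union(s), 0 star(s)
chars contribute 8×2 = 16; each union adds +2; each star adds +2
Total: 16 + 6 + 0 = 22 states


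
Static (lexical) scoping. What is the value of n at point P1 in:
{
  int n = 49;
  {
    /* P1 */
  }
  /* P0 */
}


P1's block does not declare n; resolves to the enclosing declaration at depth 0
n = 49


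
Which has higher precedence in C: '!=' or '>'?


'>' is relational (level 7); '!=' is equality (level 6)
Higher level binds tighter
'>' has higher precedence than '!='


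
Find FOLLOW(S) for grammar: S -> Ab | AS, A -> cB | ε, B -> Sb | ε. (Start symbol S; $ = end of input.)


$ ∈ FOLLOW(S). For each A -> αBβ: add FIRST(β)\{ε} to FOLLOW(B); if β nullable, add FOLLOW(A).
FOLLOW(S) = {$, b}


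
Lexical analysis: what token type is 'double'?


Pattern: reserved word
Type: KEYWORD


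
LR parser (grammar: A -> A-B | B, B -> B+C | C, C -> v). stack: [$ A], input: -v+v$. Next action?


shift '-' to continue A -> A-B
Action: shift


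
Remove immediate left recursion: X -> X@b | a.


Left-recursive alternatives: X@b; non-recursive: a
Introduce X': X -> aX', X' -> @bX' | ε


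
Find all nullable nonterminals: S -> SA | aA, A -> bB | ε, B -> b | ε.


A nonterminal is nullable iff some alternative derives ε (directly, or every symbol in it is nullable)
Nullable: {A, B}


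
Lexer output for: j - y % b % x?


Scan left to right, longest-match per lexeme
Tokens: ID(j), OP(-), ID(y), OP(%), ID(b), OP(%), ID(x)


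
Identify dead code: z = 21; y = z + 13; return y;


z is read by y's definition; y is returned
No dead code


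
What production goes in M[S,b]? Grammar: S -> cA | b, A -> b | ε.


For [S, b]: 'b' ∈ FIRST(b)
Entry: S -> b


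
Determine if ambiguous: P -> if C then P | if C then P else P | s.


dangling else: 'if C then if C then s else s' parses two ways
Ambiguous


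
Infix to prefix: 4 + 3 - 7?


left-to-right (same/higher precedence on left): tree is (- (+ 4 3) 7)
Prefix: - + 4 3 7


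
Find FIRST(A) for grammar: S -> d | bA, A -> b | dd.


Per alternative of A: FIRST(b) = {b}; FIRST(dd) = {d}
FIRST(A) = {b, d}


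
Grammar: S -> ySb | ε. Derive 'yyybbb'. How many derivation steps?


Derivation: S => ySb => yySbb => yyySbbb => yyybbb
Steps: 4


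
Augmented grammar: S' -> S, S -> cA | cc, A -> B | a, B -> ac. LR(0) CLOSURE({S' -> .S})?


Start: S' -> .S
For each item with dot before a nonterminal B, add B -> .γ for every B-production
Closure: [S' -> .S, S -> .cA, S -> .cc]


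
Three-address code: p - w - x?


Break into single-operator statements:
t1 = p - w
t2 = t1 - x


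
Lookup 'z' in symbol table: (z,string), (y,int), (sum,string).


Lookup 'z' → type string


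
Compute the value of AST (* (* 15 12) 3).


Evaluate inner: (* 15 12) = 180
Evaluate root: (* 180 3) = 540
Result: 540


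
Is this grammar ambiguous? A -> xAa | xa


balanced x^n…a^n: each string has a unique parse
Unambiguous


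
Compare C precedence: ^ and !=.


'!=' is equality (level 6); '^' is bitwise XOR (level 4)
Higher level binds tighter
'!=' has higher precedence than '^'


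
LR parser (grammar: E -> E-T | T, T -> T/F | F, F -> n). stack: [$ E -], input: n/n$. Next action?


no handle ('E-' is not any RHS); shift 'n'
Action: shift


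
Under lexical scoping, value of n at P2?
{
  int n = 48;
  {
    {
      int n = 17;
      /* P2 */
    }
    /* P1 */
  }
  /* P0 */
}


n declared in the same block as P2
n = 17


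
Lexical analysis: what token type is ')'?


Pattern: delimiter/punctuation
Type: PUNCTUATION


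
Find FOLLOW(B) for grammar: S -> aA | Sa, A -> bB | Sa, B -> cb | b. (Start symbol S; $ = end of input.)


$ ∈ FOLLOW(S). For each A -> αBβ: add FIRST(β)\{ε} to FOLLOW(B); if β nullable, add FOLLOW(A).
FOLLOW(B) = {$, a}


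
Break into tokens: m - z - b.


Scan left to right, longest-match per lexeme
Tokens: ID(m), OP(-), ID(z), OP(-), ID(b)


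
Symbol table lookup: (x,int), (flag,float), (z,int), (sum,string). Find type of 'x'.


Lookup 'x' → type int


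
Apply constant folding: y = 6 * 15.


6 * 15 = 90 at compile time
Optimized: y = 90


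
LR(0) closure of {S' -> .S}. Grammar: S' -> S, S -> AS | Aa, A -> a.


Start: S' -> .S
For each item with dot before a nonterminal B, add B -> .γ for every B-production
Closure: [S' -> .S, S -> .AS, S -> .Aa, A -> .a]


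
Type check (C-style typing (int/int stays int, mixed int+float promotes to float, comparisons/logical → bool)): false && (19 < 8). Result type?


Operand types: bool && bool
Rule: logical operators take bool operands and yield bool
Result type: bool


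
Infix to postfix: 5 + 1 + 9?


Left to right (same or higher precedence on left)
Postfix: 5 1 + 9 +


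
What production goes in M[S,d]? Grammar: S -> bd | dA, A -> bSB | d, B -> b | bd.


For [S, d]: 'd' ∈ FIRST(dA)
Entry: S -> dA


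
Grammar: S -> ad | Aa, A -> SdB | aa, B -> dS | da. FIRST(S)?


Per alternative of S: FIRST(ad) = {a}; FIRST(Aa) = {a}
FIRST(S) = {a}


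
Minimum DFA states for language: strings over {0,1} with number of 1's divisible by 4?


Track (count of 1) mod 4: states 0..3, accept at 0
Minimal DFA: 4 states


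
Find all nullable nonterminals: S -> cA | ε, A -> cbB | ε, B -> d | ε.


A nonterminal is nullable iff some alternative derives ε (directly, or every symbol in it is nullable)
Nullable: {A, B, S}


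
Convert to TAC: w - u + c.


Break into single-operator statements:
t1 = w - u
t2 = t1 + c


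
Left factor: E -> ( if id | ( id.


Common prefix: '('
Factored: E -> ( E', E' -> if id | id


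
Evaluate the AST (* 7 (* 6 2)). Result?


Evaluate inner: (* 6 2) = 12
Evaluate root: (* 7 12) = 84
Result: 84


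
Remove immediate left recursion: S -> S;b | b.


Left-recursive alternatives: S;b; non-recursive: b
Introduce S': S -> bS', S' -> ;bS' | ε


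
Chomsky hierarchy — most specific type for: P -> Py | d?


Left-linear: every RHS is a terminal or one nonterminal followed by a terminal
Classification: Type 3 (Regular)


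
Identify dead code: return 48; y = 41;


statement follows a return and is unreachable
Dead: 'y = 41'


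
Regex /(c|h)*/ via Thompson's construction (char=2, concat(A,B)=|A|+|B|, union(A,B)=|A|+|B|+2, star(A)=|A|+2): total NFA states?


Syntax tree has 2 char leaf(s), 1 union(s), 1 star(s)
chars contribute 2×2 = 4; each union adds +2; each star adds +2
Total: 4 + 2 + 2 = 8 states


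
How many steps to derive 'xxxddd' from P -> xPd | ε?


Derivation: P => xPd => xxPdd => xxxPddd => xxxddd
Steps: 4


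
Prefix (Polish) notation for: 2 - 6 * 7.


'*' binds tighter: tree is (- 2 (* 6 7))
Prefix: - 2 * 6 7


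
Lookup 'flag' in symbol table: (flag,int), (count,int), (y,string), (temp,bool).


Lookup 'flag' → type int


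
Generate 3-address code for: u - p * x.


Break into single-operator statements:
t1 = p * x
t2 = u - t1


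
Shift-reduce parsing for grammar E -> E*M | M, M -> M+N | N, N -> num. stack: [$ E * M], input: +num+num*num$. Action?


'+' can extend M; shift to build M -> M+N
Action: shift


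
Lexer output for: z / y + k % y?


Scan left to right, longest-match per lexeme
Tokens: ID(z), OP(/), ID(y), OP(+), ID(k), OP(%), ID(y)


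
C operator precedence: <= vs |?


'<=' is relational (level 7); '|' is bitwise OR (level 3)
Higher level binds tighter
'<=' has higher precedence than '|'


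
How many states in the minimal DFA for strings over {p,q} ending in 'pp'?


Track the longest suffix of input matching a prefix of 'pp': 3 classes (prefixes of length 0..2)
Minimal DFA: 3 states


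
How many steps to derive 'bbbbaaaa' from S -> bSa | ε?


Derivation: S => bSa => bbSaa => bbbSaaa => bbbbSaaaa => bbbbaaaa
Steps: 5


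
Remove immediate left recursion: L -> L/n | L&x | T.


Left-recursive alternatives: L/n, L&x; non-recursive: T
Introduce L': L -> TL', L' -> /nL' | &xL' | ε


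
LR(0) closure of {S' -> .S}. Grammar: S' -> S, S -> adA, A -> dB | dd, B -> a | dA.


Start: S' -> .S
For each item with dot before a nonterminal B, add B -> .γ for every B-production
Closure: [S' -> .S, S -> .adA]


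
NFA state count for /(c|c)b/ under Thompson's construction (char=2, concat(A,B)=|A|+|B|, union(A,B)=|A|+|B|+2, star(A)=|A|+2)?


Syntax tree has 3 char leaf(s), 1 union(s), 0 star(s)
chars contribute 3×2 = 6; each union adds +2; each star adds +2
Total: 6 + 2 + 0 = 8 states


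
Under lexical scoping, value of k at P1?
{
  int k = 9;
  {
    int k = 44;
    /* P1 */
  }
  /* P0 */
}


k declared in the same block as P1
k = 44


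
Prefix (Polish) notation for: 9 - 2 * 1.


'*' binds tighter: tree is (- 9 (* 2 1))
Prefix: - 9 * 2 1


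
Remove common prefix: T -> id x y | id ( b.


Common prefix: 'id'
Factored: T -> id T', T' -> x y | ( b


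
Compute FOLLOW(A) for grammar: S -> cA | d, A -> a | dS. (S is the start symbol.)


$ ∈ FOLLOW(S). For each A -> αBβ: add FIRST(β)\{ε} to FOLLOW(B); if β nullable, add FOLLOW(A).
FOLLOW(A) = {$}


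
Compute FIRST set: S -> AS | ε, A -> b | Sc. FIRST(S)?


Per alternative of S: FIRST(AS) = {b, c}; FIRST(ε) = {ε}
FIRST(S) = {b, c, ε}


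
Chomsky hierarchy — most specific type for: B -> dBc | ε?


Single nonterminal LHS, but d^n c^n is not regular
Classification: Type 2 (Context-Free)


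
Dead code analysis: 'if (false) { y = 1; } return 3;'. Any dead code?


condition is constant false, so the whole block is unreachable
Dead: 'if (false) { y = 1; }'


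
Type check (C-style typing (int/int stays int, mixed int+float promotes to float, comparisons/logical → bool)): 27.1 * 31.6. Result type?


Operand types: float * float
Rule: mixed int/float promotes to float; int/int stays int
Result type: float


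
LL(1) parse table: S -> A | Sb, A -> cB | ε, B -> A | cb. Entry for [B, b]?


For [B, b]: A is nullable and 'b' ∈ FOLLOW(B)
Entry: B -> A


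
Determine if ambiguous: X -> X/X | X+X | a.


'a/a+a' has two parse trees (no precedence encoded between / and +)
Ambiguous


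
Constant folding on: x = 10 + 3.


10 + 3 = 13 at compile time
Optimized: x = 13


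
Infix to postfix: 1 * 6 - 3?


Left to right (same or higher precedence on left)
Postfix: 1 6 * 3 -


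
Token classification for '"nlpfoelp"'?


Pattern: double-quoted sequence
Type: STRING_LITERAL


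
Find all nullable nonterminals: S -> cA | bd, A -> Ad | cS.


A nonterminal is nullable iff some alternative derives ε (directly, or every symbol in it is nullable)
Nullable: {}


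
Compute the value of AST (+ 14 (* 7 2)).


Evaluate inner: (* 7 2) = 14
Evaluate root: (+ 14 14) = 28
Result: 28


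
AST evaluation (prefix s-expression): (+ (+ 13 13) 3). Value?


Evaluate inner: (+ 13 13) = 26
Evaluate root: (+ 26 3) = 29
Result: 29


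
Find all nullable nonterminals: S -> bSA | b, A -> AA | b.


A nonterminal is nullable iff some alternative derives ε (directly, or every symbol in it is nullable)
Nullable: {}


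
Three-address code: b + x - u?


Break into single-operator statements:
t1 = b + x
t2 = t1 - u


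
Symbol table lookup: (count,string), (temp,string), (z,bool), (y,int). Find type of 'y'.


Lookup 'y' → type int


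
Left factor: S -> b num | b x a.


Common prefix: 'b'
Factored: S -> b S', S' -> num | x a


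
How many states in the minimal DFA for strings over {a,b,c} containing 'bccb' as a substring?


KMP-style automaton: 4 progress states + 1 absorbing accept = 5
Minimal DFA: 5 states


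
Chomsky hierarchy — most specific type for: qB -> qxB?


LHS has context (more than one symbol) and |LHS| ≤ |RHS|
Classification: Type 1 (Context-Sensitive)


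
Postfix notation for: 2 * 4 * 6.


Left to right (same or higher precedence on left)
Postfix: 2 4 * 6 *


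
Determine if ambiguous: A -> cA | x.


right-linear, alternatives start with distinct terminals 'c' vs 'x': unique leftmost derivation
Unambiguous


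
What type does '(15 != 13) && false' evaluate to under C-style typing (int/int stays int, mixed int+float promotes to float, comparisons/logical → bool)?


Operand types: bool && bool
Rule: logical operators take bool operands and yield bool
Result type: bool


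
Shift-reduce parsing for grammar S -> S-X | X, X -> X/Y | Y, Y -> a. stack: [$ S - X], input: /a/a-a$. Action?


'/' can extend X; shift to build X -> X/Y
Action: shift


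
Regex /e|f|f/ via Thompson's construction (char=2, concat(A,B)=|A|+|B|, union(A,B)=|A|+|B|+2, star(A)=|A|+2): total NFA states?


Syntax tree has 3 char leaf(s), 2 union(s), 0 star(s)
chars contribute 3×2 = 6; each union adds +2; each star adds +2
Total: 6 + 4 + 0 = 10 states


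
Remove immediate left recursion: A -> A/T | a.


Left-recursive alternatives: A/T; non-recursive: a
Introduce A': A -> aA', A' -> /TA' | ε


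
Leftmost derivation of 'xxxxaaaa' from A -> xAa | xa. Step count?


Derivation: A => xAa => xxAaa => xxxAaaa => xxxxaaaa
Steps: 4


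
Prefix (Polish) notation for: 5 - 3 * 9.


'*' binds tighter: tree is (- 5 (* 3 9))
Prefix: - 5 * 3 9


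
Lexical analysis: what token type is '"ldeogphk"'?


Pattern: double-quoted sequence
Type: STRING_LITERAL


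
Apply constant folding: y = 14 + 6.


14 + 6 = 20 at compile time
Optimized: y = 20


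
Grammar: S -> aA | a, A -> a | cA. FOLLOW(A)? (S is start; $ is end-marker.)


$ ∈ FOLLOW(S). For each A -> αBβ: add FIRST(β)\{ε} to FOLLOW(B); if β nullable, add FOLLOW(A).
FOLLOW(A) = {$}


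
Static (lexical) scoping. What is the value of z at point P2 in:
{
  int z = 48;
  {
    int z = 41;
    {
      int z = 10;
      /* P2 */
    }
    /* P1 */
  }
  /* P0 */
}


z declared in the same block as P2
z = 10


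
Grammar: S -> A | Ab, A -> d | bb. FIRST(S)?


Per alternative of S: FIRST(A) = {b, d}; FIRST(Ab) = {b, d}
FIRST(S) = {b, d}


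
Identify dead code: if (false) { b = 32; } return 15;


condition is constant false, so the whole block is unreachable
Dead: 'if (false) { b = 32; }'


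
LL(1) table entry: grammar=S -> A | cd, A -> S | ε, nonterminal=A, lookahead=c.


For [A, c]: 'c' ∈ FIRST(S)
Entry: A -> S


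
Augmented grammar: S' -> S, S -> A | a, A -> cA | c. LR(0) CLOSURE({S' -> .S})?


Start: S' -> .S
For each item with dot before a nonterminal B, add B -> .γ for every B-production
Closure: [S' -> .S, S -> .A, S -> .a, A -> .cA, A -> .c]


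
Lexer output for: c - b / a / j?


Scan left to right, longest-match per lexeme
Tokens: ID(c), OP(-), ID(b), OP(/), ID(a), OP(/), ID(j)


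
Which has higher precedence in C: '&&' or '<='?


'<=' is relational (level 7); '&&' is logical AND (level 2)
Higher level binds tighter
'<=' has higher precedence than '&&'


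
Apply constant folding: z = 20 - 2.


20 - 2 = 18 at compile time
Optimized: z = 18


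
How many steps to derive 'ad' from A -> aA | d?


Derivation: A => aA => ad
Steps: 2


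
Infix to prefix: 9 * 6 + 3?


left-to-right (same/higher precedence on left): tree is (+ (* 9 6) 3)
Prefix: + * 9 6 3


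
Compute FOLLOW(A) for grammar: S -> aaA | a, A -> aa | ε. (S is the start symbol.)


$ ∈ FOLLOW(S). For each A -> αBβ: add FIRST(β)\{ε} to FOLLOW(B); if β nullable, add FOLLOW(A).
FOLLOW(A) = {$}


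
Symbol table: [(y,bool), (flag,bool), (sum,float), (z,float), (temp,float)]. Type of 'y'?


Lookup 'y' → type bool


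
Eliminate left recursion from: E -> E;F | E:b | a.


Left-recursive alternatives: E;F, E:b; non-recursive: a
Introduce E': E -> aE', E' -> ;FE' | :bE' | ε


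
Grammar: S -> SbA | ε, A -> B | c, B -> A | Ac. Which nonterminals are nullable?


A nonterminal is nullable iff some alternative derives ε (directly, or every symbol in it is nullable)
Nullable: {S}


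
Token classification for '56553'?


Pattern: digits only
Type: INTEGER_LITERAL


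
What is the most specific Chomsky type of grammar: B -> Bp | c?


Left-linear: every RHS is a terminal or one nonterminal followed by a terminal
Classification: Type 3 (Regular)


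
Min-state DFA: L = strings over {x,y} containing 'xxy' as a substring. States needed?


KMP-style automaton: 3 progress states + 1 absorbing accept = 4
Minimal DFA: 4 states


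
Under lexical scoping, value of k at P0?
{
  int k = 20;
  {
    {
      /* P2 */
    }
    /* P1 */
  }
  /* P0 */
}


k declared in the same block as P0
k = 20


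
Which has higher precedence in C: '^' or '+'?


'+' is additive (level 9); '^' is bitwise XOR (level 4)
Higher level binds tighter
'+' has higher precedence than '^'


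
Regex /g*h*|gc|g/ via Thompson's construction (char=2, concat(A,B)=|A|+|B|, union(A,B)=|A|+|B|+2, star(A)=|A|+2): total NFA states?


Syntax tree has 5 char leaf(s), 2 union(s), 2 star(s)
chars contribute 5×2 = 10; each union adds +2; each star adds +2
Total: 10 + 4 + 4 = 18 states


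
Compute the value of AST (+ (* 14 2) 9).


Evaluate inner: (* 14 2) = 28
Evaluate root: (+ 28 9) = 37
Result: 37


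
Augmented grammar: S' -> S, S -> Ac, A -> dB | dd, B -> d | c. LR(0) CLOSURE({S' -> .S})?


Start: S' -> .S
For each item with dot before a nonterminal B, add B -> .γ for every B-production
Closure: [S' -> .S, S -> .Ac, A -> .dB, A -> .dd]


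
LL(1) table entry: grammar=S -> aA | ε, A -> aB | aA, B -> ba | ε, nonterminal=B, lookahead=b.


For [B, b]: 'b' ∈ FIRST(ba)
Entry: B -> ba


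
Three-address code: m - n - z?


Break into single-operator statements:
t1 = m - n
t2 = t1 - z


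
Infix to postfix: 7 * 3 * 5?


Left to right (same or higher precedence on left)
Postfix: 7 3 * 5 *


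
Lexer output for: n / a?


Scan left to right, longest-match per lexeme
Tokens: ID(n), OP(/), ID(a)


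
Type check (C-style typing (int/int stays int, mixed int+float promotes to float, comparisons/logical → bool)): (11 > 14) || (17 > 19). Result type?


Operand types: bool || bool
Rule: logical operators take bool operands and yield bool
Result type: bool


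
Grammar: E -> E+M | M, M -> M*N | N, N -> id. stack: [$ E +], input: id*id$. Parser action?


no handle ('E+' is not any RHS); shift 'id'
Action: shift


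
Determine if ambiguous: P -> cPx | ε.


balanced c^n…x^n: each string has a unique parse
Unambiguous


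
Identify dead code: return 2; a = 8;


statement follows a return and is unreachable
Dead: 'a = 8'


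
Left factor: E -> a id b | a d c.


Common prefix: 'a'
Factored: E -> a E', E' -> id b | d c


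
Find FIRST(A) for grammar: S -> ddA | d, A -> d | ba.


Per alternative of A: FIRST(d) = {d}; FIRST(ba) = {b}
FIRST(A) = {b, d}


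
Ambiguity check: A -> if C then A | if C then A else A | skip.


dangling else: 'if C then if C then skip else skip' parses two ways
Ambiguous


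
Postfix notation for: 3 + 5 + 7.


Left to right (same or higher precedence on left)
Postfix: 3 5 + 7 +


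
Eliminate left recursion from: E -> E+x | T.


Left-recursive alternatives: E+x; non-recursive: T
Introduce E': E -> TE', E' -> +xE' | ε


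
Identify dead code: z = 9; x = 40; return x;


z is assigned but never read
Dead: 'z = 9'


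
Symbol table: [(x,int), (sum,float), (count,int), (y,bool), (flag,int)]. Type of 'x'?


Lookup 'x' → type int


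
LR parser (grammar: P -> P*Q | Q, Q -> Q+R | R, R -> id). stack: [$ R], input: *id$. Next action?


'R' (not preceded by Q+) is the handle for Q -> R
Action: reduce (Q -> R)


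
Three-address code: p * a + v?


Break into single-operator statements:
t1 = p * a
t2 = t1 + v


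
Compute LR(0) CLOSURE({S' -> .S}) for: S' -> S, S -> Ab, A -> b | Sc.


Start: S' -> .S
For each item with dot before a nonterminal B, add B -> .γ for every B-production
Closure: [S' -> .S, S -> .Ab, A -> .b, A -> .Sc]


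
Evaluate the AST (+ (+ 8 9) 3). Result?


Evaluate inner: (+ 8 9) = 17
Evaluate root: (+ 17 3) = 20
Result: 20


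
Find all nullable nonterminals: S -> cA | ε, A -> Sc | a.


A nonterminal is nullable iff some alternative derives ε (directly, or every symbol in it is nullable)
Nullable: {S}


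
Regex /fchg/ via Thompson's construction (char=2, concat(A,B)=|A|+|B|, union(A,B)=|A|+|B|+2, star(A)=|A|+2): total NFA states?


Syntax tree has 4 char leaf(s), 0 union(s), 0 star(s)
chars contribute 4×2 = 8; each union adds +2; each star adds +2
Total: 8 + 0 + 0 = 8 states


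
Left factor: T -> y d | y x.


Common prefix: 'y'
Factored: T -> y T', T' -> d | x


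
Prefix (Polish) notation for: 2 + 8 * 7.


'*' binds tighter: tree is (+ 2 (* 8 7))
Prefix: + 2 * 8 7


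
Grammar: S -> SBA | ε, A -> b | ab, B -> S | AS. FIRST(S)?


Per alternative of S: FIRST(SBA) = {a, b}; FIRST(ε) = {ε}
FIRST(S) = {a, b, ε}


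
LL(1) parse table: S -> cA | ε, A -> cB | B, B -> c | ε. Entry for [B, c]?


For [B, c]: 'c' ∈ FIRST(c)
Entry: B -> c


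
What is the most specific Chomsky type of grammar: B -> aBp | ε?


Single nonterminal LHS, but a^n p^n is not regular
Classification: Type 2 (Context-Free)


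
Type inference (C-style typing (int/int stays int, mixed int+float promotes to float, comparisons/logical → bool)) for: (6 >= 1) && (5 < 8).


Operand types: bool && bool
Rule: logical operators take bool operands and yield bool
Result type: bool


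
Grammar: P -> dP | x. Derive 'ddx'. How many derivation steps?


Derivation: P => dP => ddP => ddx
Steps: 3


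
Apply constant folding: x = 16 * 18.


16 * 18 = 288 at compile time
Optimized: x = 288


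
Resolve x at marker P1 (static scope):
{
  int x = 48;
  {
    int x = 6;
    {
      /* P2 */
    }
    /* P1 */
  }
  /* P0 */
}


x declared in the same block as P1
x = 6


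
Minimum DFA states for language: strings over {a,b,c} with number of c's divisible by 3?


Track (count of c) mod 3: states 0..2, accept at 0
Minimal DFA: 3 states


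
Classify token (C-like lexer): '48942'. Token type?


Pattern: digits only
Type: INTEGER_LITERAL


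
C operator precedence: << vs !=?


'<<' is shift (level 8); '!=' is equality (level 6)
Higher level binds tighter
'<<' has higher precedence than '!='


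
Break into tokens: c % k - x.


Scan left to right, longest-match per lexeme
Tokens: ID(c), OP(%), ID(k), OP(-), ID(x)


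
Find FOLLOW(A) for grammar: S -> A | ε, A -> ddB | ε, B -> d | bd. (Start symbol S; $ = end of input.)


$ ∈ FOLLOW(S). For each A -> αBβ: add FIRST(β)\{ε} to FOLLOW(B); if β nullable, add FOLLOW(A).
FOLLOW(A) = {$}


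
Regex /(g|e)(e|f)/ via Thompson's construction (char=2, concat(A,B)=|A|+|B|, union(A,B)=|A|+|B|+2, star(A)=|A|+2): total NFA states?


Syntax tree has 4 char leaf(s), 2 union(s), 0 star(s)
chars contribute 4×2 = 8; each union adds +2; each star adds +2
Total: 8 + 4 + 0 = 12 states


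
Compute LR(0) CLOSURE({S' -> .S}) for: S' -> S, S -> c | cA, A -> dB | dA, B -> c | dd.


Start: S' -> .S
For each item with dot before a nonterminal B, add B -> .γ for every B-production
Closure: [S' -> .S, S -> .c, S -> .cA]


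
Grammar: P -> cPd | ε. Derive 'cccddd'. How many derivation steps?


Derivation: P => cPd => ccPdd => cccPddd => cccddd
Steps: 4


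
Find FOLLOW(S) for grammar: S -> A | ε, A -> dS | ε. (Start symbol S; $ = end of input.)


$ ∈ FOLLOW(S). For each A -> αBβ: add FIRST(β)\{ε} to FOLLOW(B); if β nullable, add FOLLOW(A).
FOLLOW(S) = {$}


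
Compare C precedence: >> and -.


'-' is additive (level 9); '>>' is shift (level 8)
Higher level binds tighter
'-' has higher precedence than '>>'


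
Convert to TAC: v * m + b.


Break into single-operator statements:
t1 = v * m
t2 = t1 + b


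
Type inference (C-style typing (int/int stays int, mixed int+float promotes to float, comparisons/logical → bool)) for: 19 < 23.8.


Operand types: int < float
Rule: comparison yields bool
Result type: bool


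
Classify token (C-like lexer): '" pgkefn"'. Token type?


Pattern: double-quoted sequence
Type: STRING_LITERAL


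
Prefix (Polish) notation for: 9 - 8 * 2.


'*' binds tighter: tree is (- 9 (* 8 2))
Prefix: - 9 * 8 2


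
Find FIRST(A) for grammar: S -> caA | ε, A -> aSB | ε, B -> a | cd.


Per alternative of A: FIRST(aSB) = {a}; FIRST(ε) = {ε}
FIRST(A) = {a, ε}


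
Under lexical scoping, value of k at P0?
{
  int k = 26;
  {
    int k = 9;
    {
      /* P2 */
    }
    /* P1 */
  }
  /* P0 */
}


k declared in the same block as P0
k = 26


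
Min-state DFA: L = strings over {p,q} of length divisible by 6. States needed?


Track length mod 6: states 0..5, accept at 0
Minimal DFA: 6 states


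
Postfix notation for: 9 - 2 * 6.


* has higher precedence, evaluate 2*6 first
Postfix: 9 2 6 * -


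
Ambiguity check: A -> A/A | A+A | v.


'v/v+v' has two parse trees (no precedence encoded between / and +)
Ambiguous


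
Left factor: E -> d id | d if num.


Common prefix: 'd'
Factored: E -> d E', E' -> id | if num


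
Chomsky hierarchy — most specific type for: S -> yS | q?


Right-linear: every RHS is a terminal or a terminal followed by one nonterminal
Classification: Type 3 (Regular)


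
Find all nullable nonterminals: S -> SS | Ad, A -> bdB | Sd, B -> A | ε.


A nonterminal is nullable iff some alternative derives ε (directly, or every symbol in it is nullable)
Nullable: {B}


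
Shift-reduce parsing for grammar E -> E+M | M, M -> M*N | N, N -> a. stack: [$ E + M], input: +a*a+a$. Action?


handle 'E+M' on top; lookahead ∈ FOLLOW(E) = {+, $}
Action: reduce (E -> E+M)


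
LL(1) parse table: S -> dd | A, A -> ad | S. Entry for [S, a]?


For [S, a]: 'a' ∈ FIRST(A)
Entry: S -> A


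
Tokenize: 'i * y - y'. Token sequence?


Scan left to right, longest-match per lexeme
Tokens: ID(i), OP(*), ID(y), OP(-), ID(y)


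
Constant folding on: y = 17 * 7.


17 * 7 = 119 at compile time
Optimized: y = 119


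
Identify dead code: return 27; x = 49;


statement follows a return and is unreachable
Dead: 'x = 49'


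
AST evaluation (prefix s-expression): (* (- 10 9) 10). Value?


Evaluate inner: (- 10 9) = 1
Evaluate root: (* 1 10) = 10
Result: 10


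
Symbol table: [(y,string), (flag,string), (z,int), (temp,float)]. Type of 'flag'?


Lookup 'flag' → type string


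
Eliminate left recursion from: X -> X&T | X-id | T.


Left-recursive alternatives: X&T, X-id; non-recursive: T
Introduce X': X -> TX', X' -> &TX' | -idX' | ε


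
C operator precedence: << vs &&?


'<<' is shift (level 8); '&&' is logical AND (level 2)
Higher level binds tighter
'<<' has higher precedence than '&&'


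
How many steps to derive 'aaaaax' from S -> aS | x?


Derivation: S => aS => aaS => aaaS => aaaaS => aaaaaS => aaaaax
Steps: 6


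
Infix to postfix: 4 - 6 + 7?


Left to right (same or higher precedence on left)
Postfix: 4 6 - 7 +


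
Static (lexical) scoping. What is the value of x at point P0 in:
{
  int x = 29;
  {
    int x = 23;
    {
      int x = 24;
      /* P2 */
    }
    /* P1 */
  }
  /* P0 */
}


x declared in the same block as P0
x = 29


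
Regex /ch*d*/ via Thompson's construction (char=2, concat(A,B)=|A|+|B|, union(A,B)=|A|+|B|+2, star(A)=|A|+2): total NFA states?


Syntax tree has 3 char leaf(s), 0 union(s), 2 star(s)
chars contribute 3×2 = 6; each union adds +2; each star adds +2
Total: 6 + 0 + 4 = 10 states


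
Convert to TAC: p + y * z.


Break into single-operator statements:
t1 = y * z
t2 = p + t1


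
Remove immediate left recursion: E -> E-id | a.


Left-recursive alternatives: E-id; non-recursive: a
Introduce E': E -> aE', E' -> -idE' | ε


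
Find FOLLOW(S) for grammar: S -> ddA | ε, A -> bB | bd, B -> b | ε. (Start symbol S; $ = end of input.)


$ ∈ FOLLOW(S). For each A -> αBβ: add FIRST(β)\{ε} to FOLLOW(B); if β nullable, add FOLLOW(A).
FOLLOW(S) = {$}


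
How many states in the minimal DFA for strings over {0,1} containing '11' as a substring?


KMP-style automaton: 2 progress states + 1 absorbing accept = 3
Minimal DFA: 3 states


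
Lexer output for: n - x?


Scan left to right, longest-match per lexeme
Tokens: ID(n), OP(-), ID(x)


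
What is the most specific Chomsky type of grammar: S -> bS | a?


Right-linear: every RHS is a terminal or a terminal followed by one nonterminal
Classification: Type 3 (Regular)


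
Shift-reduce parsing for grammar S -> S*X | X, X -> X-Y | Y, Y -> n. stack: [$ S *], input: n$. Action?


no handle ('S*' is not any RHS); shift 'n'
Action: shift


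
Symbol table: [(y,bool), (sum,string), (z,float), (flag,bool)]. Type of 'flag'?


Lookup 'flag' → type bool


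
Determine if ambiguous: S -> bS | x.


right-linear, alternatives start with distinct terminals 'b' vs 'x': unique leftmost derivation
Unambiguous


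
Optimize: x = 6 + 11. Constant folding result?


6 + 11 = 17 at compile time
Optimized: x = 17


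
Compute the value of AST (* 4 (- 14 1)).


Evaluate inner: (- 14 1) = 13
Evaluate root: (* 4 13) = 52
Result: 52


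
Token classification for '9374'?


Pattern: digits only
Type: INTEGER_LITERAL


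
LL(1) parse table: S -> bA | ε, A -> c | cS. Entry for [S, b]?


For [S, b]: 'b' ∈ FIRST(bA)
Entry: S -> bA


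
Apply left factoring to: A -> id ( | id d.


Common prefix: 'id'
Factored: A -> id A', A' -> ( | d


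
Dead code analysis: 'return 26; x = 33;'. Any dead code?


statement follows a return and is unreachable
Dead: 'x = 33'


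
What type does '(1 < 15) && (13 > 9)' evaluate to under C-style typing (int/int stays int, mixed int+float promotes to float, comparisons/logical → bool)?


Operand types: bool && bool
Rule: logical operators take bool operands and yield bool
Result type: bool


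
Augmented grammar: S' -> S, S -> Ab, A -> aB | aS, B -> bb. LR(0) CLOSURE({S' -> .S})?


Start: S' -> .S
For each item with dot before a nonterminal B, add B -> .γ for every B-production
Closure: [S' -> .S, S -> .Ab, A -> .aB, A -> .aS]


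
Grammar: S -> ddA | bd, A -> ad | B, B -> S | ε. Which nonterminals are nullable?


A nonterminal is nullable iff some alternative derives ε (directly, or every symbol in it is nullable)
Nullable: {A, B}


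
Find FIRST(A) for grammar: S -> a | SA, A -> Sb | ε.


Per alternative of A: FIRST(Sb) = {a}; FIRST(ε) = {ε}
FIRST(A) = {a, ε}


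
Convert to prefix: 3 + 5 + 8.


left-to-right (same/higher precedence on left): tree is (+ (+ 3 5) 8)
Prefix: + + 3 5 8


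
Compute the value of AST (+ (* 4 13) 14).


Evaluate inner: (* 4 13) = 52
Evaluate root: (+ 52 14) = 66
Result: 66


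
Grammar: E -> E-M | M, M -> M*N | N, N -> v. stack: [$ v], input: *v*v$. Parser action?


'v' on top is the handle for N -> v
Action: reduce (N -> v)


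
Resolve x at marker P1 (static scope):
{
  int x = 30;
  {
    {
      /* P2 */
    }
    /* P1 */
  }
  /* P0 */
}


P1's block does not declare x; resolves to the enclosing declaration at depth 0
x = 30
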